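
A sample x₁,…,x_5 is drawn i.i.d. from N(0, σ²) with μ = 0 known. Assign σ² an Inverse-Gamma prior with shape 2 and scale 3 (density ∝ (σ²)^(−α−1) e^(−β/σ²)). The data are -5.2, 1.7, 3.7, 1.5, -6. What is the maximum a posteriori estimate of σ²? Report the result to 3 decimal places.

σ̂²_MAP = 7.988

Sum of squared deviations about the known mean: SS = (-5.2−0)² + (1.7−0)² + (3.7−0)² + (1.5−0)² + (-6−0)² = 81.87.
The Normal likelihood contributes (σ²)^(−n/2) exp(−SS/(2σ²)), so the posterior is Inverse-Gamma(α + n/2, β + SS/2) = Inverse-Gamma(4.5, 43.935).
The mode of Inverse-Gamma(a, b) is b/(a+1) = 43.935/5.5 ≈ 7.988.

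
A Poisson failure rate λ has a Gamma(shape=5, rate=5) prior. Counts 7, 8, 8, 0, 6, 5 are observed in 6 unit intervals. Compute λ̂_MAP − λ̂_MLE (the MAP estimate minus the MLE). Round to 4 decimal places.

MAP − MLE = -2.2121

Σxᵢ = 34. Posterior is Gamma(39, 11); MAP = (39−1)/11 = 38/11 ≈ 3.45455.
MLE = x̄ = 34/6 ≈ 5.66667.
Difference = 38/11 − 34/6 = -73/33 ≈ -2.2121.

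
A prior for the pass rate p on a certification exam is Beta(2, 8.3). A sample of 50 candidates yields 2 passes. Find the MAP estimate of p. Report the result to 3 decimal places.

p̂_MAP = 0.051

Prior: Beta(2, 8.3).
Data: 2 successes in 50 trials. The binomial likelihood contributes p^2(1−p)^48, so the posterior is Beta(2+2, 8.3+48) = Beta(4, 56.3).
For Beta(a, b) with a, b > 1 the mode is (a−1)/(a+b−2) = 3/58.3 ≈ 0.051.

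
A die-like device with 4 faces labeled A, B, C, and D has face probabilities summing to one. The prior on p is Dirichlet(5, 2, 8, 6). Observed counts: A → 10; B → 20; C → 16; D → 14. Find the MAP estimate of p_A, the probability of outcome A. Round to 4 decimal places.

MAP estimate of p_A = 0.1818

The posterior is Dirichlet(αᵢ + nᵢ) = Dirichlet(15, 22, 24, 20).
For a Dirichlet(a₁,…,a_K) with all aᵢ > 1, the mode has j-th component (aⱼ − 1)/(Σaᵢ − K).
Here Σaᵢ = 81 and K = 4, so p_A = (15 − 1)/(81 − 4) = 14/77 ≈ 0.1818.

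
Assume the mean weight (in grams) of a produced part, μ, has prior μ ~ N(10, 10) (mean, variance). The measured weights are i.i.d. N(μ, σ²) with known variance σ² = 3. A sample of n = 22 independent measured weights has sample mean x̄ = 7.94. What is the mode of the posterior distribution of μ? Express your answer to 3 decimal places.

μ̂_MAP = 7.968

n = 22, x̄ = 7.94.
For a Normal prior and Normal likelihood with known variance, the posterior is Normal; its mode equals its mean, the precision-weighted average.
Prior precision 1/σ₀² = 1/10 = 0.1; data precision n/σ² = 22/3.
μ̂ = (0.1·10 + (22/3)·7.94) / (0.1 + 22/3) = (4442/75)/(223/30) = 8884/1115 ≈ 7.968.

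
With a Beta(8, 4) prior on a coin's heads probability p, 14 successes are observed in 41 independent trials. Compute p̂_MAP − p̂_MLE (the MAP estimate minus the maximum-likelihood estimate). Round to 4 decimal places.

MAP − MLE = 0.0703

Posterior is Beta(22, 31); MAP = (22−1)/(53−2) = 21/51 ≈ 0.41176.
MLE ignores the prior: p̂_MLE = k/n = 14/41 ≈ 0.34146.
Difference = 21/51 − 14/41 = 49/697 ≈ 0.0703.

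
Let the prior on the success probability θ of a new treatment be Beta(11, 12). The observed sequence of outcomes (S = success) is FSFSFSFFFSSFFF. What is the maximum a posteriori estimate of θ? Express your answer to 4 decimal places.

Prior: Beta(11, 12).
Data: 5 successes in 14 trials (from the sequence). The binomial likelihood contributes θ^5(1−θ)^9, so the posterior is Beta(11+5, 12+9) = Beta(16, 21).
For Beta(a, b) with a, b > 1 the mode is (a−1)/(a+b−2) = 15/35 ≈ 0.4286.

θ̂_MAP = 0.4286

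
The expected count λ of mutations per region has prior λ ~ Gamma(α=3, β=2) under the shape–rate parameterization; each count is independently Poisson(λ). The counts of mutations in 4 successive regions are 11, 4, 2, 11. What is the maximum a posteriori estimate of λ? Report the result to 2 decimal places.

λ̂_MAP = 5.00

Σxᵢ = 11+4+2+11 = 28, with n = 4.
Posterior ∝ λ^2e^(−2λ) · λ^28e^(−4λ) = λ^30e^(−6λ), i.e. Gamma(shape=31, rate=6).
The mode of a Gamma(a, b) with a ≥ 1 (shape–rate) is (a−1)/b = 30/6 ≈ 5.00.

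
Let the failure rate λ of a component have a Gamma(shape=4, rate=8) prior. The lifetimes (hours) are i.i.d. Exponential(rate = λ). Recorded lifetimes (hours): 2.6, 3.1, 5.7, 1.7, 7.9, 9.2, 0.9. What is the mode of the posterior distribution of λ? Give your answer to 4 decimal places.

The Exponential(rate=λ) likelihood is ∝ λ^n e^(−λΣtᵢ). Here n = 7 and Σtᵢ = 2.6 + 3.1 + 5.7 + 1.7 + 7.9 + 9.2 + 0.9 = 31.1.
Posterior ∝ λ^3e^(−8λ) · λ^7e^(−31.1λ) = λ^10e^(−39.1λ), i.e. Gamma(11, 39.1).
Mode = (a−1)/b = 10/39.1 ≈ 0.2558.

λ̂_MAP = 0.2558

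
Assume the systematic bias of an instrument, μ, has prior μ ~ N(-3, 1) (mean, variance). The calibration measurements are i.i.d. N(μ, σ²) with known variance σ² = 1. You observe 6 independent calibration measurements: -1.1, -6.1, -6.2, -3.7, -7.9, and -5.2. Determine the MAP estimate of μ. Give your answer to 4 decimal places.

n = 6; x̄ = ((-1.1) + (-6.1) + (-6.2) + (-3.7) + (-7.9) + (-5.2))/6 = -30.2/6 = -151/30 ≈ -5.0333.
For a Normal prior and Normal likelihood with known variance, the posterior is Normal; its mode equals its mean, the precision-weighted average.
Prior precision 1/σ₀² = 1/1 = 1; data precision n/σ² = 6/1 = 6.
μ̂ = (1·(-3) + 6·(-151/30)) / (1 + 6) = (-33.2)/7 = -166/35 ≈ -4.7429.

μ̂_MAP = -4.7429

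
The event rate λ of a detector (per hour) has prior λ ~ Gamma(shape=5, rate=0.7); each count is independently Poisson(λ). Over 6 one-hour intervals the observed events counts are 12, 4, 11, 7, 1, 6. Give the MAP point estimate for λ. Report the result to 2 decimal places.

λ̂_MAP = 6.72

Σxᵢ = 12+4+11+7+1+6 = 41, with n = 6.
Posterior ∝ λ^4e^(−0.7λ) · λ^41e^(−6λ) = λ^45e^(−6.7λ), i.e. Gamma(shape=46, rate=6.7).
The mode of a Gamma(a, b) with a ≥ 1 (shape–rate) is (a−1)/b = 45/6.7 ≈ 6.72.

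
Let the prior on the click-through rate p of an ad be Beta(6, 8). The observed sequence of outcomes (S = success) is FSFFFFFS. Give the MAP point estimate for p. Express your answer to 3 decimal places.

p̂_MAP = 0.350

Prior: Beta(6, 8).
Data: 2 successes in 8 trials (from the sequence). The binomial likelihood contributes p^2(1−p)^6, so the posterior is Beta(6+2, 8+6) = Beta(8, 14).
For Beta(a, b) with a, b > 1 the mode is (a−1)/(a+b−2) = 7/20 ≈ 0.350.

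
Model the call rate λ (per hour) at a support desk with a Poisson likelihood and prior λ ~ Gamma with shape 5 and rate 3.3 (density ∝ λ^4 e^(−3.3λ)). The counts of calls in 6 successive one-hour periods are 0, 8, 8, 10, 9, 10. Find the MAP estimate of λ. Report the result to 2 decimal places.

Σxᵢ = 0+8+8+10+9+10 = 45, with n = 6.
Posterior ∝ λ^4e^(−3.3λ) · λ^45e^(−6λ) = λ^49e^(−9.3λ), i.e. Gamma(shape=50, rate=9.3).
The mode of a Gamma(a, b) with a ≥ 1 (shape–rate) is (a−1)/b = 49/9.3 ≈ 5.27.

λ̂_MAP = 5.27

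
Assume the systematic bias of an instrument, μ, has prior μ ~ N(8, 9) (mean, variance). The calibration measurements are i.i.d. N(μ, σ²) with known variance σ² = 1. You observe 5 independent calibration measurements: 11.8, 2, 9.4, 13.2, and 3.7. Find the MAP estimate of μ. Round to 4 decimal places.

n = 5; x̄ = (11.8 + 2 + 9.4 + 13.2 + 3.7)/5 = 40.1/5 = 8.02.
For a Normal prior and Normal likelihood with known variance, the posterior is Normal; its mode equals its mean, the precision-weighted average.
Prior precision 1/σ₀² = 1/9; data precision n/σ² = 5/1 = 5.
μ̂ = ((1/9)·8 + 5·8.02) / (1/9 + 5) = (3689/90)/(46/9) = 3689/460 ≈ 8.0196.

μ̂_MAP = 8.0196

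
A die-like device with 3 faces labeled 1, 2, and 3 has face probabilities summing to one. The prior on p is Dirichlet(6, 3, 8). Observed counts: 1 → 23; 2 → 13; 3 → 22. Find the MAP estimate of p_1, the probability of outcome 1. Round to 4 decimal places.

MAP estimate: 0.3889

The posterior is Dirichlet(αᵢ + nᵢ) = Dirichlet(29, 16, 30).
For a Dirichlet(a₁,…,a_K) with all aᵢ > 1, the mode has j-th component (aⱼ − 1)/(Σaᵢ − K).
Here Σaᵢ = 75 and K = 3, so p_1 = (29 − 1)/(75 − 3) = 28/72 ≈ 0.3889.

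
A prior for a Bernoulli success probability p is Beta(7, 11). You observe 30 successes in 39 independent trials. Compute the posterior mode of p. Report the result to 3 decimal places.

Prior: Beta(7, 11).
Data: 30 successes in 39 trials. The binomial likelihood contributes p^30(1−p)^9, so the posterior is Beta(7+30, 11+9) = Beta(37, 20).
For Beta(a, b) with a, b > 1 the mode is (a−1)/(a+b−2) = 36/55 ≈ 0.655.

p̂_MAP = 0.655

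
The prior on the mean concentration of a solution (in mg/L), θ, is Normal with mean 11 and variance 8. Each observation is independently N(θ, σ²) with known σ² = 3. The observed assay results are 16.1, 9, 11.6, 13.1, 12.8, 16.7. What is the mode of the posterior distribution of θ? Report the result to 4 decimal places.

θ̂_MAP = 13.0863

n = 6; x̄ = (16.1 + 9 + 11.6 + 13.1 + 12.8 + 16.7)/6 = 79.3/6 = 793/60 ≈ 13.2167.
For a Normal prior and Normal likelihood with known variance, the posterior is Normal; its mode equals its mean, the precision-weighted average.
Prior precision 1/σ₀² = 1/8 = 0.125; data precision n/σ² = 6/3 = 2.
θ̂ = (0.125·11 + 2·(793/60)) / (0.125 + 2) = (3337/120)/2.125 = 3337/255 ≈ 13.0863.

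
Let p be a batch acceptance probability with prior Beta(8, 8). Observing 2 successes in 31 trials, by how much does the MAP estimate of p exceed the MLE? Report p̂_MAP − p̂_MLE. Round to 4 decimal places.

MAP − MLE = 0.1355

Posterior is Beta(10, 37); MAP = (10−1)/(47−2) = 9/45 ≈ 0.20000.
MLE ignores the prior: p̂_MLE = k/n = 2/31 ≈ 0.06452.
Difference = 9/45 − 2/31 = 21/155 ≈ 0.1355.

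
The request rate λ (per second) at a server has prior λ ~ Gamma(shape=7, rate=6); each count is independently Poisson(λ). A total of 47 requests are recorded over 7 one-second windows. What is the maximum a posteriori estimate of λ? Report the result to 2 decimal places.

Σxᵢ = 47, n = 7.
Posterior ∝ λ^6e^(−6λ) · λ^47e^(−7λ) = λ^53e^(−13λ), i.e. Gamma(shape=54, rate=13).
The mode of a Gamma(a, b) with a ≥ 1 (shape–rate) is (a−1)/b = 53/13 ≈ 4.08.

λ̂_MAP = 4.08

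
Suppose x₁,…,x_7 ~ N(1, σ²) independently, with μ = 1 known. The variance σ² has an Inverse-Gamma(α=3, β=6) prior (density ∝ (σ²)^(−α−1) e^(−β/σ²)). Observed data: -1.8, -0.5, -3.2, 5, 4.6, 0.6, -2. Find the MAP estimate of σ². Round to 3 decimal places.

σ̂²_MAP = 5.190

Sum of squared deviations about the known mean: SS = (-1.8−1)² + (-0.5−1)² + (-3.2−1)² + (5−1)² + (4.6−1)² + (0.6−1)² + (-2−1)² = 65.85.
The Normal likelihood contributes (σ²)^(−n/2) exp(−SS/(2σ²)), so the posterior is Inverse-Gamma(α + n/2, β + SS/2) = Inverse-Gamma(6.5, 38.925).
The mode of Inverse-Gamma(a, b) is b/(a+1) = 38.925/7.5 ≈ 5.190.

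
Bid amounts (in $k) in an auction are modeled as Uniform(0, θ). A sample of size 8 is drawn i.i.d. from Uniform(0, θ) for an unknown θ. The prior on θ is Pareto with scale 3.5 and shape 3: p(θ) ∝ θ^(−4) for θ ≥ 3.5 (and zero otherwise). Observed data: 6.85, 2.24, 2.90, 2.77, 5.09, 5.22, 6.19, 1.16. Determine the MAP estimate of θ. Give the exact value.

The Uniform(0, θ) likelihood is θ^(−n) for θ ≥ max(xᵢ), zero otherwise. Here max(xᵢ) = 6.85.
Posterior ∝ θ^(−4) · θ^(−8) = θ^(−12) on θ ≥ max(3.5, 6.85) = 6.85.
This density is strictly decreasing in θ, so the posterior mode lies at the lower boundary of the support.

θ̂_MAP = 6.85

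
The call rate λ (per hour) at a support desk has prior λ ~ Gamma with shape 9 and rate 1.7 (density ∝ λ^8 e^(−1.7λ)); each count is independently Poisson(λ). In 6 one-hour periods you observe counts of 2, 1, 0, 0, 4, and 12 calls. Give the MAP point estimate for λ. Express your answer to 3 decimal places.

λ̂_MAP = 3.506

Σxᵢ = 2+1+0+0+4+12 = 19, with n = 6.
Posterior ∝ λ^8e^(−1.7λ) · λ^19e^(−6λ) = λ^27e^(−7.7λ), i.e. Gamma(shape=28, rate=7.7).
The mode of a Gamma(a, b) with a ≥ 1 (shape–rate) is (a−1)/b = 27/7.7 ≈ 3.506.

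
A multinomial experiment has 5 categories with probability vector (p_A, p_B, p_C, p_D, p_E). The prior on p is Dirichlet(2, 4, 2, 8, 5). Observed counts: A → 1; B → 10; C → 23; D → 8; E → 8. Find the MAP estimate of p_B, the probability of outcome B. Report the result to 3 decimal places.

MAP estimate of p_B = 0.197

The posterior is Dirichlet(αᵢ + nᵢ) = Dirichlet(3, 14, 25, 16, 13).
For a Dirichlet(a₁,…,a_K) with all aᵢ > 1, the mode has j-th component (aⱼ − 1)/(Σaᵢ − K).
Here Σaᵢ = 71 and K = 5, so p_B = (14 − 1)/(71 − 5) = 13/66 ≈ 0.197.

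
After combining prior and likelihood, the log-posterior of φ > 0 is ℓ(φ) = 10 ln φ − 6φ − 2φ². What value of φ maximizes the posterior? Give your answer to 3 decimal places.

φ̂_MAP = 1.000

ℓ'(φ) = 10/φ − 6 − 4φ. Setting this to zero and multiplying by φ: 4φ² + 6φ − 10 = 0.
φ = (−6 + √(6² + 4·4·10)) / (2·4) = (−6 + √196) / 8 = (−6 + 14)/8 = 1.
ℓ''(φ) = −10/φ² − 4 < 0, confirming a maximum.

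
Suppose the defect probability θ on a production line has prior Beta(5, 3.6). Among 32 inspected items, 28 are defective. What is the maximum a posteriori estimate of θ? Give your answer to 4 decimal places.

θ̂_MAP = 0.8290

Prior: Beta(5, 3.6).
Data: 28 successes in 32 trials. The binomial likelihood contributes θ^28(1−θ)^4, so the posterior is Beta(5+28, 3.6+4) = Beta(33, 7.6).
For Beta(a, b) with a, b > 1 the mode is (a−1)/(a+b−2) = 32/38.6 ≈ 0.8290.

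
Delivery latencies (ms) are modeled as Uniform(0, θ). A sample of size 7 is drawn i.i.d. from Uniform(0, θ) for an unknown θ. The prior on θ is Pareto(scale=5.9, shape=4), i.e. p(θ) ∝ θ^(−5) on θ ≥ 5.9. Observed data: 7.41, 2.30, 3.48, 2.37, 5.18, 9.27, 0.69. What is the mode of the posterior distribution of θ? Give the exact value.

The Uniform(0, θ) likelihood is θ^(−n) for θ ≥ max(xᵢ), zero otherwise. Here max(xᵢ) = 9.27.
Posterior ∝ θ^(−5) · θ^(−7) = θ^(−12) on θ ≥ max(5.9, 9.27) = 9.27.
This density is strictly decreasing in θ, so the posterior mode lies at the lower boundary of the support.

θ̂_MAP = 9.27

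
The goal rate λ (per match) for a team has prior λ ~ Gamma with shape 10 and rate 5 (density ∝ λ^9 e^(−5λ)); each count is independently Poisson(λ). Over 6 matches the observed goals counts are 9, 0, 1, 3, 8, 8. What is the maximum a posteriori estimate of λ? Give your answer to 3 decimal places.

Σxᵢ = 9+0+1+3+8+8 = 29, with n = 6.
Posterior ∝ λ^9e^(−5λ) · λ^29e^(−6λ) = λ^38e^(−11λ), i.e. Gamma(shape=39, rate=11).
The mode of a Gamma(a, b) with a ≥ 1 (shape–rate) is (a−1)/b = 38/11 ≈ 3.455.

λ̂_MAP = 3.455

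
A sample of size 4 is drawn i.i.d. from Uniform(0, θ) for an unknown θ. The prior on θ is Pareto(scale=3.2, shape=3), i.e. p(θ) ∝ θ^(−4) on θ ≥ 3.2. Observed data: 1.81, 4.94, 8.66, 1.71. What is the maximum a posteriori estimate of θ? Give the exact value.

θ̂_MAP = 8.66

The Uniform(0, θ) likelihood is θ^(−n) for θ ≥ max(xᵢ), zero otherwise. Here max(xᵢ) = 8.66.
Posterior ∝ θ^(−4) · θ^(−4) = θ^(−8) on θ ≥ max(3.2, 8.66) = 8.66.
This density is strictly decreasing in θ, so the posterior mode lies at the lower boundary of the support.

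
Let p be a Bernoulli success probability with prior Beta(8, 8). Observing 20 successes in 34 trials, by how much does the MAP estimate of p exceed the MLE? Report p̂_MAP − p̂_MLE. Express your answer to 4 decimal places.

MAP − MLE = -0.0257

Posterior is Beta(28, 22); MAP = (28−1)/(50−2) = 27/48 ≈ 0.56250.
MLE ignores the prior: p̂_MLE = k/n = 20/34 ≈ 0.58824.
Difference = 27/48 − 20/34 = -7/272 ≈ -0.0257.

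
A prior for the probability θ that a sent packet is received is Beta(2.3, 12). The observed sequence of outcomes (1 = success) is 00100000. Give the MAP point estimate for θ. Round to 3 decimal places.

θ̂_MAP = 0.113

Prior: Beta(2.3, 12).
Data: 1 success in 8 trials (from the sequence). The binomial likelihood contributes θ(1−θ)^7, so the posterior is Beta(2.3+1, 12+7) = Beta(3.3, 19).
For Beta(a, b) with a, b > 1 the mode is (a−1)/(a+b−2) = 2.3/20.3 ≈ 0.113.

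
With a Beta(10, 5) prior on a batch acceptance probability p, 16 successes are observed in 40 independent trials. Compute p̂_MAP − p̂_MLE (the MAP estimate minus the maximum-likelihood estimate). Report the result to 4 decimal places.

MAP − MLE = 0.0717

Posterior is Beta(26, 29); MAP = (26−1)/(55−2) = 25/53 ≈ 0.47170.
MLE ignores the prior: p̂_MLE = k/n = 16/40 ≈ 0.40000.
Difference = 25/53 − 16/40 = 19/265 ≈ 0.0717.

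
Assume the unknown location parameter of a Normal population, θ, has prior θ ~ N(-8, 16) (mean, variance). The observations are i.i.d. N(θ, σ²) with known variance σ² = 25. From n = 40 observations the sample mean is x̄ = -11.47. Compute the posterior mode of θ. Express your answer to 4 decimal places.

θ̂_MAP = -11.3395

n = 40, x̄ = -11.47.
For a Normal prior and Normal likelihood with known variance, the posterior is Normal; its mode equals its mean, the precision-weighted average.
Prior precision 1/σ₀² = 1/16 = 0.0625; data precision n/σ² = 40/25 = 1.6.
θ̂ = (0.0625·(-8) + 1.6·(-11.47)) / (0.0625 + 1.6) = (-18.852)/1.6625 = -37704/3325 ≈ -11.3395.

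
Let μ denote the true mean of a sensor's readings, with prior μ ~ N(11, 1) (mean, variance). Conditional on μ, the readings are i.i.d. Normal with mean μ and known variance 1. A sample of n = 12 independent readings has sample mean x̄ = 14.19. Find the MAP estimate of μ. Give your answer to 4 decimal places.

n = 12, x̄ = 14.19.
For a Normal prior and Normal likelihood with known variance, the posterior is Normal; its mode equals its mean, the precision-weighted average.
Prior precision 1/σ₀² = 1/1 = 1; data precision n/σ² = 12/1 = 12.
μ̂ = (1·11 + 12·14.19) / (1 + 12) = 181.28/13 = 4532/325 ≈ 13.9446.

μ̂_MAP = 13.9446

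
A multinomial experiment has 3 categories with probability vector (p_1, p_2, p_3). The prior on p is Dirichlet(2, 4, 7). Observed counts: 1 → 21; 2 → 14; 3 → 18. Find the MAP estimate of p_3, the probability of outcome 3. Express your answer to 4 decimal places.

MAP estimate: 0.3810

The posterior is Dirichlet(αᵢ + nᵢ) = Dirichlet(23, 18, 25).
For a Dirichlet(a₁,…,a_K) with all aᵢ > 1, the mode has j-th component (aⱼ − 1)/(Σaᵢ − K).
Here Σaᵢ = 66 and K = 3, so p_3 = (25 − 1)/(66 − 3) = 24/63 ≈ 0.3810.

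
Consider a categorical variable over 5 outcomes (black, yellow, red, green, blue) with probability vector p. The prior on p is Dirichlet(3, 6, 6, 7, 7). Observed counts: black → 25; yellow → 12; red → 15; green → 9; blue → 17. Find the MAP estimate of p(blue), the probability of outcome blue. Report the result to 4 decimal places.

The posterior is Dirichlet(αᵢ + nᵢ) = Dirichlet(28, 18, 21, 16, 24).
For a Dirichlet(a₁,…,a_K) with all aᵢ > 1, the mode has j-th component (aⱼ − 1)/(Σaᵢ − K).
Here Σaᵢ = 107 and K = 5, so p(blue) = (24 − 1)/(107 − 5) = 23/102 ≈ 0.2255.

MAP estimate of p(blue) = 0.2255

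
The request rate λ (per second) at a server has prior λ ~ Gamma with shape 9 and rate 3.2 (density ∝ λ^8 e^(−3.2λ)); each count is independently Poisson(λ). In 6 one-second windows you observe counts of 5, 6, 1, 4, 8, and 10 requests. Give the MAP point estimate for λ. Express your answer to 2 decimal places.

Σxᵢ = 5+6+1+4+8+10 = 34, with n = 6.
Posterior ∝ λ^8e^(−3.2λ) · λ^34e^(−6λ) = λ^42e^(−9.2λ), i.e. Gamma(shape=43, rate=9.2).
The mode of a Gamma(a, b) with a ≥ 1 (shape–rate) is (a−1)/b = 42/9.2 ≈ 4.57.

λ̂_MAP = 4.57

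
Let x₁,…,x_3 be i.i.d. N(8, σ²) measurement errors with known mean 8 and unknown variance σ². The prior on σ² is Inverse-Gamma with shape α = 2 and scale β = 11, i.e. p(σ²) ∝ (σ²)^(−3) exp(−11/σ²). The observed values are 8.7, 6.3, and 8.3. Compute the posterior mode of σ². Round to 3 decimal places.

Sum of squared deviations about the known mean: SS = (8.7−8)² + (6.3−8)² + (8.3−8)² = 3.47.
The Normal likelihood contributes (σ²)^(−n/2) exp(−SS/(2σ²)), so the posterior is Inverse-Gamma(α + n/2, β + SS/2) = Inverse-Gamma(3.5, 12.735).
The mode of Inverse-Gamma(a, b) is b/(a+1) = 12.735/4.5 ≈ 2.830.

σ̂²_MAP = 2.830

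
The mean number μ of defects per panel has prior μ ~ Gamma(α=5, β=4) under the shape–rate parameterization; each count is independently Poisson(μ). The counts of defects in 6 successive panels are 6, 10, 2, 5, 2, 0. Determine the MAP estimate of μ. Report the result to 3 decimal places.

μ̂_MAP = 2.900

Σxᵢ = 6+10+2+5+2+0 = 25, with n = 6.
Posterior ∝ μ^4e^(−4μ) · μ^25e^(−6μ) = μ^29e^(−10μ), i.e. Gamma(shape=30, rate=10).
The mode of a Gamma(a, b) with a ≥ 1 (shape–rate) is (a−1)/b = 29/10 ≈ 2.900.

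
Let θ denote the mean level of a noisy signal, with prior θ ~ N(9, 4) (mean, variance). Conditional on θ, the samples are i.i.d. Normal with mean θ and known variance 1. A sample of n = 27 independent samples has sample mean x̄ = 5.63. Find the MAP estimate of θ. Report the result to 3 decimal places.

θ̂_MAP = 5.661

n = 27, x̄ = 5.63.
For a Normal prior and Normal likelihood with known variance, the posterior is Normal; its mode equals its mean, the precision-weighted average.
Prior precision 1/σ₀² = 1/4 = 0.25; data precision n/σ² = 27/1 = 27.
θ̂ = (0.25·9 + 27·5.63) / (0.25 + 27) = 154.26/27.25 = 15426/2725 ≈ 5.661.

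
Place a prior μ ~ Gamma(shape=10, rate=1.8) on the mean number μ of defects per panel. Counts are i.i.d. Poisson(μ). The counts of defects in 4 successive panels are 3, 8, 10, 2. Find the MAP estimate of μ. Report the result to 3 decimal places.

Σxᵢ = 3+8+10+2 = 23, with n = 4.
Posterior ∝ μ^9e^(−1.8μ) · μ^23e^(−4μ) = μ^32e^(−5.8μ), i.e. Gamma(shape=33, rate=5.8).
The mode of a Gamma(a, b) with a ≥ 1 (shape–rate) is (a−1)/b = 32/5.8 ≈ 5.517.

μ̂_MAP = 5.517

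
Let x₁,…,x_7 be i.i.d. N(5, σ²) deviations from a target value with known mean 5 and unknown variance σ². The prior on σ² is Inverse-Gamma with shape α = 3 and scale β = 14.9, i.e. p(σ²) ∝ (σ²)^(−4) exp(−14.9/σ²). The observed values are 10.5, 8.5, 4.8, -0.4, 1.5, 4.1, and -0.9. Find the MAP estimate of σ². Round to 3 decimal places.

Sum of squared deviations about the known mean: SS = (10.5−5)² + (8.5−5)² + (4.8−5)² + (-0.4−5)² + (1.5−5)² + (4.1−5)² + (-0.9−5)² = 119.57.
The Normal likelihood contributes (σ²)^(−n/2) exp(−SS/(2σ²)), so the posterior is Inverse-Gamma(α + n/2, β + SS/2) = Inverse-Gamma(6.5, 74.685).
The mode of Inverse-Gamma(a, b) is b/(a+1) = 74.685/7.5 ≈ 9.958.

σ̂²_MAP = 9.958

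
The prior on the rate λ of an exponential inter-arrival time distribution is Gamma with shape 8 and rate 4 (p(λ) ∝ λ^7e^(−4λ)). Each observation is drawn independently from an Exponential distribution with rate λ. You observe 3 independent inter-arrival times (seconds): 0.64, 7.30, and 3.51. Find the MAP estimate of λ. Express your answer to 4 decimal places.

λ̂_MAP = 0.6472

The Exponential(rate=λ) likelihood is ∝ λ^n e^(−λΣtᵢ). Here n = 3 and Σtᵢ = 0.64 + 7.30 + 3.51 = 11.45.
Posterior ∝ λ^7e^(−4λ) · λ^3e^(−11.45λ) = λ^10e^(−15.45λ), i.e. Gamma(11, 15.45).
Mode = (a−1)/b = 10/15.45 ≈ 0.6472.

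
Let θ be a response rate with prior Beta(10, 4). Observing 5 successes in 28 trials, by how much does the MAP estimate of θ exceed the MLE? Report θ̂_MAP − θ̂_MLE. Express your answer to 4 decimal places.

MAP − MLE = 0.1714

Posterior is Beta(15, 27); MAP = (15−1)/(42−2) = 14/40 ≈ 0.35000.
MLE ignores the prior: θ̂_MLE = k/n = 5/28 ≈ 0.17857.
Difference = 14/40 − 5/28 = 6/35 ≈ 0.1714.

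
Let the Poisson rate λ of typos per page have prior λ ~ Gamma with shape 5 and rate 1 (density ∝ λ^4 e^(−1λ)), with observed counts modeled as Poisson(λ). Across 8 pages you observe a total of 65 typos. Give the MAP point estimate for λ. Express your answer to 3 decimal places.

Σxᵢ = 65, n = 8.
Posterior ∝ λ^4e^(−1λ) · λ^65e^(−8λ) = λ^69e^(−9λ), i.e. Gamma(shape=70, rate=9).
The mode of a Gamma(a, b) with a ≥ 1 (shape–rate) is (a−1)/b = 69/9 ≈ 7.667.

λ̂_MAP = 7.667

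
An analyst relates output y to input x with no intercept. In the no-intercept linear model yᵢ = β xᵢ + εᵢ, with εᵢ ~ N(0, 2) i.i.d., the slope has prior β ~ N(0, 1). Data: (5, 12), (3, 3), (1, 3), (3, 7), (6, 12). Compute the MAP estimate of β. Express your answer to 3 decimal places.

log p(β | y) = −Σ(yᵢ − βxᵢ)²/(2·2) − β²/(2·1) + const.
Setting the derivative to zero: Σxᵢ(yᵢ − βxᵢ)/2 − β/1 = 0, so β = Σxᵢyᵢ / (Σxᵢ² + σ²/τ²).
Σxᵢyᵢ = 5·12 + 3·3 + 1·3 + 3·7 + 6·12 = 165; Σxᵢ² = 80; σ²/τ² = 2.
β̂_MAP = 165 / (80 + 2) = 165/82 ≈ 2.012.

β̂_MAP = 2.012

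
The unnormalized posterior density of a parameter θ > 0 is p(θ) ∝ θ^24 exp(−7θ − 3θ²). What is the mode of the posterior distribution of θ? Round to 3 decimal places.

ℓ'(θ) = 24/θ − 7 − 6θ. Setting this to zero and multiplying by θ: 6θ² + 7θ − 24 = 0.
θ = (−7 + √(7² + 4·6·24)) / (2·6) = (−7 + √625) / 12 = (−7 + 25)/12 = 3/2.
ℓ''(θ) = −24/θ² − 6 < 0, confirming a maximum.

θ̂_MAP = 1.500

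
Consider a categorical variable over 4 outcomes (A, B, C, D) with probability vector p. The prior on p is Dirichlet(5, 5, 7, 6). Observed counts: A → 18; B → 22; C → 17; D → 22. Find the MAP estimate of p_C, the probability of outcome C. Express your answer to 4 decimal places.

MAP estimate of p_C = 0.2347

The posterior is Dirichlet(αᵢ + nᵢ) = Dirichlet(23, 27, 24, 28).
For a Dirichlet(a₁,…,a_K) with all aᵢ > 1, the mode has j-th component (aⱼ − 1)/(Σaᵢ − K).
Here Σaᵢ = 102 and K = 4, so p_C = (24 − 1)/(102 − 4) = 23/98 ≈ 0.2347.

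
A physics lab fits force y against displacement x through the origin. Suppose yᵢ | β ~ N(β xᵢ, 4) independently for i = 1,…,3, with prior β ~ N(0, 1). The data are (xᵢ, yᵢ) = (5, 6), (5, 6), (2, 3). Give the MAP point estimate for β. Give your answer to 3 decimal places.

log p(β | y) = −Σ(yᵢ − βxᵢ)²/(2·4) − β²/(2·1) + const.
Setting the derivative to zero: Σxᵢ(yᵢ − βxᵢ)/4 − β/1 = 0, so β = Σxᵢyᵢ / (Σxᵢ² + σ²/τ²).
Σxᵢyᵢ = 5·6 + 5·6 + 2·3 = 66; Σxᵢ² = 54; σ²/τ² = 4.
β̂_MAP = 66 / (54 + 4) = 66/58 ≈ 1.138.

β̂_MAP = 1.138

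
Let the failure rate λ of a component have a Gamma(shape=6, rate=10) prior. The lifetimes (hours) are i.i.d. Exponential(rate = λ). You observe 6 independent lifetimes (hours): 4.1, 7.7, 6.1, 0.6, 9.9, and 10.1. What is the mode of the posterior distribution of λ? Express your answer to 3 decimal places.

The Exponential(rate=λ) likelihood is ∝ λ^n e^(−λΣtᵢ). Here n = 6 and Σtᵢ = 4.1 + 7.7 + 6.1 + 0.6 + 9.9 + 10.1 = 38.5.
Posterior ∝ λ^5e^(−10λ) · λ^6e^(−38.5λ) = λ^11e^(−48.5λ), i.e. Gamma(12, 48.5).
Mode = (a−1)/b = 11/48.5 ≈ 0.227.

λ̂_MAP = 0.227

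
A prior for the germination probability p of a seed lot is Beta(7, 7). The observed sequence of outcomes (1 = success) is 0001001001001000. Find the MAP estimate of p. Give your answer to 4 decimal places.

p̂_MAP = 0.3571

Prior: Beta(7, 7).
Data: 4 successes in 16 trials (from the sequence). The binomial likelihood contributes p^4(1−p)^12, so the posterior is Beta(7+4, 7+12) = Beta(11, 19).
For Beta(a, b) with a, b > 1 the mode is (a−1)/(a+b−2) = 10/28 ≈ 0.3571.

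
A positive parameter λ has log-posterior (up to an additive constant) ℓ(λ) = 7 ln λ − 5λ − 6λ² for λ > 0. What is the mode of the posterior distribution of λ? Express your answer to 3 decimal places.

λ̂_MAP = 0.583

ℓ'(λ) = 7/λ − 5 − 12λ. Setting this to zero and multiplying by λ: 12λ² + 5λ − 7 = 0.
λ = (−5 + √(5² + 4·12·7)) / (2·12) = (−5 + √361) / 24 = (−5 + 19)/24 = 7/12.
ℓ''(λ) = −7/λ² − 12 < 0, confirming a maximum.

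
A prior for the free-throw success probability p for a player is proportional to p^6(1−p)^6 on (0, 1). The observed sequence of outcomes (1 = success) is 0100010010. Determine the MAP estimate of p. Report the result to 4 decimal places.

The prior density ∝ p^6(1−p)^6 is the kernel of Beta(7, 7).
Data: 3 successes in 10 trials (from the sequence). The binomial likelihood contributes p^3(1−p)^7, so the posterior is Beta(7+3, 7+7) = Beta(10, 14).
For Beta(a, b) with a, b > 1 the mode is (a−1)/(a+b−2) = 9/22 ≈ 0.4091.

p̂_MAP = 0.4091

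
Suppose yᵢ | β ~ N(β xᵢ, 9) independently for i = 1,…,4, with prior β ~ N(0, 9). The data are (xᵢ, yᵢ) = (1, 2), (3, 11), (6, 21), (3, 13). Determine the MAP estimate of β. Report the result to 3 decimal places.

log p(β | y) = −Σ(yᵢ − βxᵢ)²/(2·9) − β²/(2·9) + const.
Setting the derivative to zero: Σxᵢ(yᵢ − βxᵢ)/9 − β/9 = 0, so β = Σxᵢyᵢ / (Σxᵢ² + σ²/τ²).
Σxᵢyᵢ = 1·2 + 3·11 + 6·21 + 3·13 = 200; Σxᵢ² = 55; σ²/τ² = 1.
β̂_MAP = 200 / (55 + 1) = 200/56 ≈ 3.571.

β̂_MAP = 3.571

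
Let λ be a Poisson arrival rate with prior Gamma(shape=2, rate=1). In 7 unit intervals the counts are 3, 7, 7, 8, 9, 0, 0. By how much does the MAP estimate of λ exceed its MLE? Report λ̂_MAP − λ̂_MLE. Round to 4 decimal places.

MAP − MLE = -0.4821

Σxᵢ = 34. Posterior is Gamma(36, 8); MAP = (36−1)/8 = 35/8 ≈ 4.37500.
MLE = x̄ = 34/7 ≈ 4.85714.
Difference = 35/8 − 34/7 = -27/56 ≈ -0.4821.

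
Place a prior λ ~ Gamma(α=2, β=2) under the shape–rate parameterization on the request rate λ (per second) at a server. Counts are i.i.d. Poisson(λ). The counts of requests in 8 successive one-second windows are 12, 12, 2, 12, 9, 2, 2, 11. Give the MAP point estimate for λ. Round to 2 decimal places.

Σxᵢ = 12+12+2+12+9+2+2+11 = 62, with n = 8.
Posterior ∝ λe^(−2λ) · λ^62e^(−8λ) = λ^63e^(−10λ), i.e. Gamma(shape=64, rate=10).
The mode of a Gamma(a, b) with a ≥ 1 (shape–rate) is (a−1)/b = 63/10 ≈ 6.30.

λ̂_MAP = 6.30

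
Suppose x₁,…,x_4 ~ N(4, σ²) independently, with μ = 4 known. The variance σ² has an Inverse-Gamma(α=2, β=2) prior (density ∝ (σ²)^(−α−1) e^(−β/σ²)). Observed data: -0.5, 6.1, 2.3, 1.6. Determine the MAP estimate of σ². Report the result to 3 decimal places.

Sum of squared deviations about the known mean: SS = (-0.5−4)² + (6.1−4)² + (2.3−4)² + (1.6−4)² = 33.31.
The Normal likelihood contributes (σ²)^(−n/2) exp(−SS/(2σ²)), so the posterior is Inverse-Gamma(α + n/2, β + SS/2) = Inverse-Gamma(4, 18.655).
The mode of Inverse-Gamma(a, b) is b/(a+1) = 18.655/5 ≈ 3.731.

σ̂²_MAP = 3.731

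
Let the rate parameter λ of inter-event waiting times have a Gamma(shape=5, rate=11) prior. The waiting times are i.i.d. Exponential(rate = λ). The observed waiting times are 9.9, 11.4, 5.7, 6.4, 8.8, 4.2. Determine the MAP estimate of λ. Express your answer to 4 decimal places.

λ̂_MAP = 0.1742

The Exponential(rate=λ) likelihood is ∝ λ^n e^(−λΣtᵢ). Here n = 6 and Σtᵢ = 9.9 + 11.4 + 5.7 + 6.4 + 8.8 + 4.2 = 46.4.
Posterior ∝ λ^4e^(−11λ) · λ^6e^(−46.4λ) = λ^10e^(−57.4λ), i.e. Gamma(11, 57.4).
Mode = (a−1)/b = 10/57.4 ≈ 0.1742.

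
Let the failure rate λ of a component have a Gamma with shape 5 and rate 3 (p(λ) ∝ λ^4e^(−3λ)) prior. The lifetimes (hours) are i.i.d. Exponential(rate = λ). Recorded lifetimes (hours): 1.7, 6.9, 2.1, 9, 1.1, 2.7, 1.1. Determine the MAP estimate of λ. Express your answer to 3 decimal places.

The Exponential(rate=λ) likelihood is ∝ λ^n e^(−λΣtᵢ). Here n = 7 and Σtᵢ = 1.7 + 6.9 + 2.1 + 9 + 1.1 + 2.7 + 1.1 = 24.6.
Posterior ∝ λ^4e^(−3λ) · λ^7e^(−24.6λ) = λ^11e^(−27.6λ), i.e. Gamma(12, 27.6).
Mode = (a−1)/b = 11/27.6 ≈ 0.399.

λ̂_MAP = 0.399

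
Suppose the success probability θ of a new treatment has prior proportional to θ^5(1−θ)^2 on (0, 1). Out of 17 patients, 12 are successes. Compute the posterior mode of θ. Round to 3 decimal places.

θ̂_MAP = 0.708

The prior density ∝ θ^5(1−θ)^2 is the kernel of Beta(6, 3).
Data: 12 successes in 17 trials. The binomial likelihood contributes θ^12(1−θ)^5, so the posterior is Beta(6+12, 3+5) = Beta(18, 8).
For Beta(a, b) with a, b > 1 the mode is (a−1)/(a+b−2) = 17/24 ≈ 0.708.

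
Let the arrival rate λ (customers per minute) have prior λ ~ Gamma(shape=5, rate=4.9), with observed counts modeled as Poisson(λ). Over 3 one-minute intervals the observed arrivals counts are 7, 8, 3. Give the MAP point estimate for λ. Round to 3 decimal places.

Σxᵢ = 7+8+3 = 18, with n = 3.
Posterior ∝ λ^4e^(−4.9λ) · λ^18e^(−3λ) = λ^22e^(−7.9λ), i.e. Gamma(shape=23, rate=7.9).
The mode of a Gamma(a, b) with a ≥ 1 (shape–rate) is (a−1)/b = 22/7.9 ≈ 2.785.

λ̂_MAP = 2.785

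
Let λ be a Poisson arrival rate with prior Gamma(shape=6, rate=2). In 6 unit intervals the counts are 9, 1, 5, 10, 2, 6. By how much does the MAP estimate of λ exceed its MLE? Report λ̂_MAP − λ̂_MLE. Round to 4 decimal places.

MAP − MLE = -0.7500

Σxᵢ = 33. Posterior is Gamma(39, 8); MAP = (39−1)/8 = 38/8 ≈ 4.75000.
MLE = x̄ = 33/6 ≈ 5.50000.
Difference = 38/8 − 33/6 = -3/4 ≈ -0.7500.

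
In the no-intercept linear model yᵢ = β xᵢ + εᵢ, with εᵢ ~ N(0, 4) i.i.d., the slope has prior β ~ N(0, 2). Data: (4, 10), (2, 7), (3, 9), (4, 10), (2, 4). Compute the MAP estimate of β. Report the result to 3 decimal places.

log p(β | y) = −Σ(yᵢ − βxᵢ)²/(2·4) − β²/(2·2) + const.
Setting the derivative to zero: Σxᵢ(yᵢ − βxᵢ)/4 − β/2 = 0, so β = Σxᵢyᵢ / (Σxᵢ² + σ²/τ²).
Σxᵢyᵢ = 4·10 + 2·7 + 3·9 + 4·10 + 2·4 = 129; Σxᵢ² = 49; σ²/τ² = 2.
β̂_MAP = 129 / (49 + 2) = 129/51 ≈ 2.529.

β̂_MAP = 2.529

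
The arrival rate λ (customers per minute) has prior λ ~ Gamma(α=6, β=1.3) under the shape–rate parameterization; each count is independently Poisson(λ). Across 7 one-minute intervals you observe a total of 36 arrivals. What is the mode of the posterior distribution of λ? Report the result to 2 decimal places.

Σxᵢ = 36, n = 7.
Posterior ∝ λ^5e^(−1.3λ) · λ^36e^(−7λ) = λ^41e^(−8.3λ), i.e. Gamma(shape=42, rate=8.3).
The mode of a Gamma(a, b) with a ≥ 1 (shape–rate) is (a−1)/b = 41/8.3 ≈ 4.94.

λ̂_MAP = 4.94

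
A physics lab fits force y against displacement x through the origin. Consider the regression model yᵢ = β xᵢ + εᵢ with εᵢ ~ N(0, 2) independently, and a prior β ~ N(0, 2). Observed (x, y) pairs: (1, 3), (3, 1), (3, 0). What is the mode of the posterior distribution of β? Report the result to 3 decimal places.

log p(β | y) = −Σ(yᵢ − βxᵢ)²/(2·2) − β²/(2·2) + const.
Setting the derivative to zero: Σxᵢ(yᵢ − βxᵢ)/2 − β/2 = 0, so β = Σxᵢyᵢ / (Σxᵢ² + σ²/τ²).
Σxᵢyᵢ = 1·3 + 3·1 + 3·0 = 6; Σxᵢ² = 19; σ²/τ² = 1.
β̂_MAP = 6 / (19 + 1) = 6/20 ≈ 0.300.

β̂_MAP = 0.300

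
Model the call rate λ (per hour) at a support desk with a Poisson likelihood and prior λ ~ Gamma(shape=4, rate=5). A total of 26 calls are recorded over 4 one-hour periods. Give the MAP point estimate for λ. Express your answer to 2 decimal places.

λ̂_MAP = 3.22

Σxᵢ = 26, n = 4.
Posterior ∝ λ^3e^(−5λ) · λ^26e^(−4λ) = λ^29e^(−9λ), i.e. Gamma(shape=30, rate=9).
The mode of a Gamma(a, b) with a ≥ 1 (shape–rate) is (a−1)/b = 29/9 ≈ 3.22.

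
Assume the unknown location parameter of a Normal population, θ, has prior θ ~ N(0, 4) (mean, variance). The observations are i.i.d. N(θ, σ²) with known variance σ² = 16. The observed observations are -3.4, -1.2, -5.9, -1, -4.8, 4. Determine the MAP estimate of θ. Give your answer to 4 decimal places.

n = 6; x̄ = ((-3.4) + (-1.2) + (-5.9) + (-1) + (-4.8) + 4)/6 = -12.3/6 = -2.05.
For a Normal prior and Normal likelihood with known variance, the posterior is Normal; its mode equals its mean, the precision-weighted average.
Prior precision 1/σ₀² = 1/4 = 0.25; data precision n/σ² = 6/16 = 0.375.
θ̂ = (0.25·0 + 0.375·(-2.05)) / (0.25 + 0.375) = (-0.76875)/0.625 = -1.2300.

θ̂_MAP = -1.2300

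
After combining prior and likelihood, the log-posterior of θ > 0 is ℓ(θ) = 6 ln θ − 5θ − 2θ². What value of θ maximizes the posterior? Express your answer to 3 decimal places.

θ̂_MAP = 0.750

ℓ'(θ) = 6/θ − 5 − 4θ. Setting this to zero and multiplying by θ: 4θ² + 5θ − 6 = 0.
θ = (−5 + √(5² + 4·4·6)) / (2·4) = (−5 + √121) / 8 = (−5 + 11)/8 = 3/4.
ℓ''(θ) = −6/θ² − 4 < 0, confirming a maximum.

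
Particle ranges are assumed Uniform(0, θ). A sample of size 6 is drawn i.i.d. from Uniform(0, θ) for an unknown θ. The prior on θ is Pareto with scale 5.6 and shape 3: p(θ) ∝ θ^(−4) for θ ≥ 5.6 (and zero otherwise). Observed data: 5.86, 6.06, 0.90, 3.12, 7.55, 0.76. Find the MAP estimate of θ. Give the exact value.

θ̂_MAP = 7.55

The Uniform(0, θ) likelihood is θ^(−n) for θ ≥ max(xᵢ), zero otherwise. Here max(xᵢ) = 7.55.
Posterior ∝ θ^(−4) · θ^(−6) = θ^(−10) on θ ≥ max(5.6, 7.55) = 7.55.
This density is strictly decreasing in θ, so the posterior mode lies at the lower boundary of the support.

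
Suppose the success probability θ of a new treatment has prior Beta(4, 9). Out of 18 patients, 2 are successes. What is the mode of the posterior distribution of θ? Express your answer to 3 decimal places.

Prior: Beta(4, 9).
Data: 2 successes in 18 trials. The binomial likelihood contributes θ^2(1−θ)^16, so the posterior is Beta(4+2, 9+16) = Beta(6, 25).
For Beta(a, b) with a, b > 1 the mode is (a−1)/(a+b−2) = 5/29 ≈ 0.172.

θ̂_MAP = 0.172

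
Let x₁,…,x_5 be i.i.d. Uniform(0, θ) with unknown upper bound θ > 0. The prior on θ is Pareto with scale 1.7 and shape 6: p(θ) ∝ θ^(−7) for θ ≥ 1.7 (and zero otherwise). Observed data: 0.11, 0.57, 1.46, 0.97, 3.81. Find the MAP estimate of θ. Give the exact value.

θ̂_MAP = 3.81

The Uniform(0, θ) likelihood is θ^(−n) for θ ≥ max(xᵢ), zero otherwise. Here max(xᵢ) = 3.81.
Posterior ∝ θ^(−7) · θ^(−5) = θ^(−12) on θ ≥ max(1.7, 3.81) = 3.81.
This density is strictly decreasing in θ, so the posterior mode lies at the lower boundary of the support.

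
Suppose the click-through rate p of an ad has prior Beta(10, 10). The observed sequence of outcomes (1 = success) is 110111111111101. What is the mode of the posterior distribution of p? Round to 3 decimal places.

p̂_MAP = 0.667

Prior: Beta(10, 10).
Data: 13 successes in 15 trials (from the sequence). The binomial likelihood contributes p^13(1−p)^2, so the posterior is Beta(10+13, 10+2) = Beta(23, 12).
For Beta(a, b) with a, b > 1 the mode is (a−1)/(a+b−2) = 22/33 ≈ 0.667.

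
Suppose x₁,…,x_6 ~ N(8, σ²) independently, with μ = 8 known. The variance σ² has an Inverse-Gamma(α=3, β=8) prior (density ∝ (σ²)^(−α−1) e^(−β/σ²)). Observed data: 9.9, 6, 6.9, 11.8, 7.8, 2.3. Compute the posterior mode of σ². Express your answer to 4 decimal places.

σ̂²_MAP = 5.1279

Sum of squared deviations about the known mean: SS = (9.9−8)² + (6−8)² + (6.9−8)² + (11.8−8)² + (7.8−8)² + (2.3−8)² = 55.79.
The Normal likelihood contributes (σ²)^(−n/2) exp(−SS/(2σ²)), so the posterior is Inverse-Gamma(α + n/2, β + SS/2) = Inverse-Gamma(6, 35.895).
The mode of Inverse-Gamma(a, b) is b/(a+1) = 35.895/7 ≈ 5.1279.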